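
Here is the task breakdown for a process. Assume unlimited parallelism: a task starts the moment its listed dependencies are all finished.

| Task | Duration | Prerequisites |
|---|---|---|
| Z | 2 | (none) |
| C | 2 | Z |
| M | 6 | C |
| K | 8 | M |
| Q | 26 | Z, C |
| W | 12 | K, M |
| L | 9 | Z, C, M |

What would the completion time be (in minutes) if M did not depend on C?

With the dependency in place, Z→C→M→K→W = 2+2+6+8+12 = 30 sets the finish at 30 minutes.
Without C→M, M's earliest start moves from 4 to 0.
New critical path: Z→C→Q = 2+2+26 = 30 ⇒ 30 minutes.

30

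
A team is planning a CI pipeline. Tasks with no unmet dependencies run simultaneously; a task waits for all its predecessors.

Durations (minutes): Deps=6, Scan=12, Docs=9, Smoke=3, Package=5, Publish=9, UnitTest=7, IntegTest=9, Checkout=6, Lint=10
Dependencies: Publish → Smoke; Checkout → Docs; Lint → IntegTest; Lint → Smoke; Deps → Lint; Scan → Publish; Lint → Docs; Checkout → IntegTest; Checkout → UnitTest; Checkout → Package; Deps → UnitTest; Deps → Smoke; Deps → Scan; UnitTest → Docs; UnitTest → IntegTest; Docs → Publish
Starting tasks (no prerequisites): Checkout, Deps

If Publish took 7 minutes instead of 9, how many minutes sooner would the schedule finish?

2

Critical path before the change: Deps→Lint→Docs→Publish→Smoke = 6+10+9+9+3 = 37 giving 37 minutes.
Since Publish is critical, the -2 change carries straight to that chain (now 35 minutes).
That remains the longest chain; total 35 minutes.
Change in finish: 35 − 37 = -2 minutes.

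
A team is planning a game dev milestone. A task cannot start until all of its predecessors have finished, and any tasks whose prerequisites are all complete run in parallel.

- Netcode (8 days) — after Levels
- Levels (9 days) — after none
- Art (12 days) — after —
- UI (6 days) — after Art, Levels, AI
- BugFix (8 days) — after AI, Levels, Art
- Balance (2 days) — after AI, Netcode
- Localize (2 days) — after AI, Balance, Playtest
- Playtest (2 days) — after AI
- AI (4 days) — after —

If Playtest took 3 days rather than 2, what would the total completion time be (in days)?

21

Actual critical path: Levels→Netcode→Balance→Localize = 9+8+2+2 = 21 ⇒ 21 days.
Playtest has 13 days of float (longest path through it is 8).
That remains the longest chain; total 21 days.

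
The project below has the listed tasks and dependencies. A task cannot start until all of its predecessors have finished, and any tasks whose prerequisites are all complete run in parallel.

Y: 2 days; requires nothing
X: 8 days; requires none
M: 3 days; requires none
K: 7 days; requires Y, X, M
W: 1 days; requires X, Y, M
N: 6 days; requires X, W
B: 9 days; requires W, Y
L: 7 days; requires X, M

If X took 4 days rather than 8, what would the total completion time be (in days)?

14

The binding path is X→W→B = 8+1+9 = 18; finish at 18 days.
X is on the critical path; changing it to 4 makes that path 14 days.
The critical path is still X→W→B; finish is now 14 days.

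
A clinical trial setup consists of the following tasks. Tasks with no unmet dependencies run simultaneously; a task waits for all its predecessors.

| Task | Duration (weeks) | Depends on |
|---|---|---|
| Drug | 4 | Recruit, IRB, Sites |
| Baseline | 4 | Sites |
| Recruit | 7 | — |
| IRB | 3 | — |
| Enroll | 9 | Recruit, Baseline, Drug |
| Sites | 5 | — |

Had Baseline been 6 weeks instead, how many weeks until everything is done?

Actual critical path: Recruit→Drug→Enroll = 7+4+9 = 20 ⇒ 20 weeks.
The longest path through Baseline is only 18 weeks, so Baseline has float 2.
The binding chain switches to Sites→Baseline→Enroll = 5+6+9 = 20; finish 20 weeks.

20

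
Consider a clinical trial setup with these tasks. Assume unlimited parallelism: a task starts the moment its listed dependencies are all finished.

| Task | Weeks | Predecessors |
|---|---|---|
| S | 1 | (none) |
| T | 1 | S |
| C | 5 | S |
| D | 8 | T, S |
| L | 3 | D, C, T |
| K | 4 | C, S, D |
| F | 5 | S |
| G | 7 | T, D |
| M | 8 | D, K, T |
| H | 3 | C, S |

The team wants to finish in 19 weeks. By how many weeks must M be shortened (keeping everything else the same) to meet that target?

Current finish: 22 weeks; target: 19.
M is on every critical path, so each week cut from M cuts the finish by one (this holds down to a finish of 17).
Need 22 − 19 = 3 weeks off M → M becomes 5 weeks, finish becomes 19.

3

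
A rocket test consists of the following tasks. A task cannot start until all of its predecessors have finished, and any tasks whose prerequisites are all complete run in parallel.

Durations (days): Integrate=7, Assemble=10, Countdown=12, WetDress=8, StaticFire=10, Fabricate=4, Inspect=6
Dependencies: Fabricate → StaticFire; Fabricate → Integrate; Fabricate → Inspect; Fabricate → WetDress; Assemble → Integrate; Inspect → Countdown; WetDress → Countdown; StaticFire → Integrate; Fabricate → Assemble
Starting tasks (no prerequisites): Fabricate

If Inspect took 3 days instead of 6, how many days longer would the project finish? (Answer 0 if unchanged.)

Baseline: Fabricate→WetDress→Countdown = 4+8+12 = 24 → 24 days.
The longest path through Inspect is only 22 days, so Inspect has float 2.
That remains the longest chain; total 24 days.
Change in finish: 24 − 24 = +0 days.

0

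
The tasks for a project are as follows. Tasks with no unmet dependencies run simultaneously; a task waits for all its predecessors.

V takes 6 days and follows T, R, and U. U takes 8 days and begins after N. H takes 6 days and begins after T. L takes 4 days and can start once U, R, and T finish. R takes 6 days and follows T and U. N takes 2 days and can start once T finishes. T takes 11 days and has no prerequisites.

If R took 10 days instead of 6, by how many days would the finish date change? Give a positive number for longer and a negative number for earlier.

The binding path is T→N→U→R→V = 11+2+8+6+6 = 33; finish at 33 days.
R is on the critical path; changing it to 10 makes that path 37 days.
That remains the longest chain; total 37 days.
Change in finish: 37 − 33 = +4 days.

4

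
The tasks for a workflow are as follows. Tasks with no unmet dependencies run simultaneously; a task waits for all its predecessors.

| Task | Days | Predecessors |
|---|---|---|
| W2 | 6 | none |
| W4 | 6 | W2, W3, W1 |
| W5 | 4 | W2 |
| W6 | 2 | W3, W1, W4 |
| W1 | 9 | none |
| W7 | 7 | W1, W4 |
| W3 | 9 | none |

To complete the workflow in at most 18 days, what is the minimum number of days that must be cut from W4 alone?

4

Current finish: 22 days; target: 18.
W4 is on every critical path, so each day cut from W4 cuts the finish by one (this holds down to a finish of 17).
Need 22 − 18 = 4 days off W4 → W4 becomes 2 days, finish becomes 18.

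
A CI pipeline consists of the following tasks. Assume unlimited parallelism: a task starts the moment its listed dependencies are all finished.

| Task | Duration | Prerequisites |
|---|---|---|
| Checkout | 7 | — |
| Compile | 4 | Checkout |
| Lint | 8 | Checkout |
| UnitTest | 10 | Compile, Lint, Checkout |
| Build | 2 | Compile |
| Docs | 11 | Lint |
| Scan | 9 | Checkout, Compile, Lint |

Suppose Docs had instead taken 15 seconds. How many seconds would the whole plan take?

30

Baseline: Checkout→Lint→Docs = 7+8+11 = 26 → 26 seconds.
Since Docs is critical, the +4 change carries straight to that chain (now 30 seconds).
No other chain overtakes it, so the finish is 30 seconds.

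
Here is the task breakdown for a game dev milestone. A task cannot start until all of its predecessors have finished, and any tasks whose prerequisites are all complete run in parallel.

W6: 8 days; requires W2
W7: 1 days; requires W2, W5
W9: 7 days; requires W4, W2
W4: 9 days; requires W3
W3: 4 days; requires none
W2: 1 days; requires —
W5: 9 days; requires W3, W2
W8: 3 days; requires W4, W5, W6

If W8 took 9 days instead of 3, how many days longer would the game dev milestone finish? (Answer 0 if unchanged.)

2

Critical path before the change: W3→W4→W9 = 4+9+7 = 20 giving 20 days.
W8 has 4 days of float (longest path through it is 16).
New critical path: W3→W4→W8 = 4+9+9 = 22 ⇒ 22 days.
Change in finish: 22 − 20 = +2 days.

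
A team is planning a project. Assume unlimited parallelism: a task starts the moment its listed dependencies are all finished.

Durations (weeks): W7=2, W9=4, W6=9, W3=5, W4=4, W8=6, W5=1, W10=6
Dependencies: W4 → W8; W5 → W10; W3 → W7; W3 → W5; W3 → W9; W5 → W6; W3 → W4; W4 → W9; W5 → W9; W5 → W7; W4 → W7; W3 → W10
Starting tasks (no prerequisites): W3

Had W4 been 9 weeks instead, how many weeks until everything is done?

Critical path before the change: W3→W4→W8 = 5+4+6 = 15 giving 15 weeks.
W4 is on the critical path; changing it to 9 makes that path 20 weeks.
No other chain overtakes it, so the finish is 20 weeks.

20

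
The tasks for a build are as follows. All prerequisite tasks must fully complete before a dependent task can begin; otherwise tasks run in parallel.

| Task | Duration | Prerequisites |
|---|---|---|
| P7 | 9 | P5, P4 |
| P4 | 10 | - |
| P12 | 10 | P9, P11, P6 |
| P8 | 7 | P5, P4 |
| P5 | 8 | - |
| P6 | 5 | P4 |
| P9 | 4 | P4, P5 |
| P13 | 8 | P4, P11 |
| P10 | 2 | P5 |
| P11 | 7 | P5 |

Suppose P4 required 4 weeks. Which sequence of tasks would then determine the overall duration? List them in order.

The binding path is P4→P6→P12 = 10+5+10 = 25; finish at 25 weeks.
P4 is on the critical path; changing it to 4 makes that path 19 weeks.
New critical path: P5→P11→P12 = 8+7+10 = 25 ⇒ 25 weeks.

P5, P11, P12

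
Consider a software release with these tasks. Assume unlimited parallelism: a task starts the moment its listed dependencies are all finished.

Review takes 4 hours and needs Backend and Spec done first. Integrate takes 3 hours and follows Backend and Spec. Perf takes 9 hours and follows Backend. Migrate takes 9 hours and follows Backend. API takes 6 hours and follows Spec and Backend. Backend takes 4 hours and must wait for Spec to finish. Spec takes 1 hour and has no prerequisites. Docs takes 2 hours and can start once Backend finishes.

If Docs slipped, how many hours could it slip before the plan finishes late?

The longest chain is Spec→Backend→Migrate = 1+4+9 = 14; overall finish 14 hours.
The longest chain containing Docs totals 7 hours.
Float = 14 − 7 = 7.

7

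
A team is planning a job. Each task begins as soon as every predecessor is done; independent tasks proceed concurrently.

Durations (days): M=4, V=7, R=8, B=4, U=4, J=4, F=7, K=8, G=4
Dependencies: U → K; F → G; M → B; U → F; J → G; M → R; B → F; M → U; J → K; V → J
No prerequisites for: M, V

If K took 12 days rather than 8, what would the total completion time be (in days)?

23

Actual critical path: V→J→K = 7+4+8 = 19 ⇒ 19 days.
Since K is critical, the +4 change carries straight to that chain (now 23 days).
The critical path is still V→J→K; finish is now 23 days.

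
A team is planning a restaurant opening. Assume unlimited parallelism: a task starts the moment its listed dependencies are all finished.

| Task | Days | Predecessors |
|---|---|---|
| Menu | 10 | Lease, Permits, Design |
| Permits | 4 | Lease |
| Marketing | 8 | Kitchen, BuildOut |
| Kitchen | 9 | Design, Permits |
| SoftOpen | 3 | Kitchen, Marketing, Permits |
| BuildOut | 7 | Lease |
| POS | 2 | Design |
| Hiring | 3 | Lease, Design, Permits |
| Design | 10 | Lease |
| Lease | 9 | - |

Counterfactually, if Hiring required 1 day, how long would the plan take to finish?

Baseline: Lease→Design→Kitchen→Marketing→SoftOpen = 9+10+9+8+3 = 39 → 39 days.
Hiring has 17 days of float (longest path through it is 22).
The critical path is still Lease→Design→Kitchen→Marketing→SoftOpen; finish is now 39 days.

39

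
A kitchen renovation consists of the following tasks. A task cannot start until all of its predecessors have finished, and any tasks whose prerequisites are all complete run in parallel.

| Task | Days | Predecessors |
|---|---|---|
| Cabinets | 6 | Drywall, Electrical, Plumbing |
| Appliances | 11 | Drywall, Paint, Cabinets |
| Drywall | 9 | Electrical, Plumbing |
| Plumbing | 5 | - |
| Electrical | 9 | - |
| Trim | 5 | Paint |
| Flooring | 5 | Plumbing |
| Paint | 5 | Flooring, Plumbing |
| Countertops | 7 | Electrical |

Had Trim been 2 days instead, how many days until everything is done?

35

Critical path before the change: Electrical→Drywall→Cabinets→Appliances = 9+9+6+11 = 35 giving 35 days.
Trim is off the critical path — its longest chain is 20 days, giving 15 of slack.
The critical path is still Electrical→Drywall→Cabinets→Appliances; finish is now 35 days.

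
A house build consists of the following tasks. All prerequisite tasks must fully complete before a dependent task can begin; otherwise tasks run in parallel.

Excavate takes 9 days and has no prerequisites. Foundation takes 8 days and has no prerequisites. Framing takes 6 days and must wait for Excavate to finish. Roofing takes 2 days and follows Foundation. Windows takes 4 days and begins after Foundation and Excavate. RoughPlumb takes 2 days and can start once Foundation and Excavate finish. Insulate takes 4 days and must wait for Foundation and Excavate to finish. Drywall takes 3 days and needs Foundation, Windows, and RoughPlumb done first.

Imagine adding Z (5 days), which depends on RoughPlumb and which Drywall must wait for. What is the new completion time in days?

19

Originally the schedule takes 16 days.
With Z inserted, Drywall now waits for max(Foundation, Windows, RoughPlumb, Z).
New critical path: Excavate→RoughPlumb→Z→Drywall = 9+2+5+3 = 19 ⇒ 19 days.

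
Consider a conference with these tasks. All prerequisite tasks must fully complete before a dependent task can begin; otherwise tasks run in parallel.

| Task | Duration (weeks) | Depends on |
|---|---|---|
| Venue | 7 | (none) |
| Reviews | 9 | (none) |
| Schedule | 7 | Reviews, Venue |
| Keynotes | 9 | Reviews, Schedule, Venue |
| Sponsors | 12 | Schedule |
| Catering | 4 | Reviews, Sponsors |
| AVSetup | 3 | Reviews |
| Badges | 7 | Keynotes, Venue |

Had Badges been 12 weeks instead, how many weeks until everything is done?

Critical path before the change: Reviews→Schedule→Keynotes→Badges = 9+7+9+7 = 32 giving 32 weeks.
Badges lies on that path, so at 12 weeks the path becomes 37 weeks.
No other chain overtakes it, so the finish is 37 weeks.

37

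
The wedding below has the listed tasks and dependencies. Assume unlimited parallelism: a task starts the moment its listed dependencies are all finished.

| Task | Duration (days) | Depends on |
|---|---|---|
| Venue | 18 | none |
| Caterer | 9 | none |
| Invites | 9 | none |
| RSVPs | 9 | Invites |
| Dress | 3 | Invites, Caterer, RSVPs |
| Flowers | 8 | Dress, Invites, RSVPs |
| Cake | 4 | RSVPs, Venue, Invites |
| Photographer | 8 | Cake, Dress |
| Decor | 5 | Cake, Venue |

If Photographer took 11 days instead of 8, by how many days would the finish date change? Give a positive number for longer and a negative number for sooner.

3

Actual critical path: Venue→Cake→Photographer = 18+4+8 = 30 ⇒ 30 days.
Photographer lies on that path, so at 11 days the path becomes 33 days.
The critical path is still Venue→Cake→Photographer; finish is now 33 days.
Change in finish: 33 − 30 = +3 days.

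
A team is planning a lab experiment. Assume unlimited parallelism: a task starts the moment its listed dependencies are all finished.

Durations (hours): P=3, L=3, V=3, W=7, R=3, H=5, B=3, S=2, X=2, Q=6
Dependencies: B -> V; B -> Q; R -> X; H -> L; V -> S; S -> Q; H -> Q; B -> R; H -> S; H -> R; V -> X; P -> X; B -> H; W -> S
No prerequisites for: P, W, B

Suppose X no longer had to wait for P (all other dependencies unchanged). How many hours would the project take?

Original critical path: B→H→S→Q = 3+5+2+6 = 16 ⇒ 16 hours.
Dropping P→X doesn't change X's earliest start (11); another predecessor still binds.
New critical path: B→H→S→Q = 3+5+2+6 = 16 ⇒ 16 hours.

16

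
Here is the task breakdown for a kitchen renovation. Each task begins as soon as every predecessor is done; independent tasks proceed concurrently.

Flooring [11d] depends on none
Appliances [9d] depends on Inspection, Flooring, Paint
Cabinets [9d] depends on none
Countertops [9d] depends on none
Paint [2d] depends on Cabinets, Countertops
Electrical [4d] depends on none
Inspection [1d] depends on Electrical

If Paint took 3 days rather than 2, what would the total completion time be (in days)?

Critical path before the change: Cabinets→Paint→Appliances = 9+2+9 = 20 giving 20 days.
Paint lies on that path, so at 3 days the path becomes 21 days.
That remains the longest chain; total 21 days.

21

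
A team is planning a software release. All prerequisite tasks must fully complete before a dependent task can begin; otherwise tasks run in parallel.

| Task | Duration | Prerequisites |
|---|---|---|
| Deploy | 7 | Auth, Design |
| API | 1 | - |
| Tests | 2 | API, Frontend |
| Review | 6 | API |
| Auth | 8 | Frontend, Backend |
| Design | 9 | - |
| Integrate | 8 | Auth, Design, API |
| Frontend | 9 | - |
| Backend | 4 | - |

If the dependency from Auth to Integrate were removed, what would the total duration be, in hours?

Original critical path: Frontend→Auth→Integrate = 9+8+8 = 25 ⇒ 25 hours.
Without Auth→Integrate, Integrate's earliest start moves from 17 to 9.
New critical path: Frontend→Auth→Deploy = 9+8+7 = 24 ⇒ 24 hours.

24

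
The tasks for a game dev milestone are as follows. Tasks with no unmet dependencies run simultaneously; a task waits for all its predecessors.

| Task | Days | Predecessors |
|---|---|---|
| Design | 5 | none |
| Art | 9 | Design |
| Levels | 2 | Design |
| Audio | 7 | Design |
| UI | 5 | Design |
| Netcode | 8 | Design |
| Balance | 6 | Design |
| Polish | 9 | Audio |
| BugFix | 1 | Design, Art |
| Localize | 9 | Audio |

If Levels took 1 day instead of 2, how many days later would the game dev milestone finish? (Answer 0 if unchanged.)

Baseline: Design→Audio→Polish = 5+7+9 = 21 → 21 days.
Levels is off the critical path — its longest chain is 7 days, giving 14 of slack.
No other chain overtakes it, so the finish is 21 days.
Change in finish: 21 − 21 = +0 days.

0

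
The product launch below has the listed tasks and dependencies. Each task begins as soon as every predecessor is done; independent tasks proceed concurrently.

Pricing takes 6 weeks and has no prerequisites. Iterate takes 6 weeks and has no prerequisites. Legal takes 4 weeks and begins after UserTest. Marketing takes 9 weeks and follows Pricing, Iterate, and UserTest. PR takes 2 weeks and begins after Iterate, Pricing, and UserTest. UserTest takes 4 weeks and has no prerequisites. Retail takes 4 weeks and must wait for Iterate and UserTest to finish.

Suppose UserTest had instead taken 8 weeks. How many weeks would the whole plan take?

17

Actual critical path: Iterate→Marketing = 6+9 = 15 ⇒ 15 weeks.
UserTest is off the critical path — its longest chain is 13 weeks, giving 2 of slack.
Now UserTest→Marketing = 8+9 = 17 is longest, so the finish becomes 17 weeks.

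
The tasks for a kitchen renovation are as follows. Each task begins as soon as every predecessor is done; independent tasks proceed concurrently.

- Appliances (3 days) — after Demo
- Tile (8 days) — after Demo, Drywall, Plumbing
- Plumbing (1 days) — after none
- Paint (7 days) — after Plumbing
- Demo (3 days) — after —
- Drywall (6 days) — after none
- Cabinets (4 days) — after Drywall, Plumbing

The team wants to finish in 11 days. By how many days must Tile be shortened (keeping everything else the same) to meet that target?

3

Current finish: 14 days; target: 11.
Tile is on every critical path, so each day cut from Tile cuts the finish by one (this holds down to a finish of 10).
Need 14 − 11 = 3 days off Tile → Tile becomes 5 days, finish becomes 11.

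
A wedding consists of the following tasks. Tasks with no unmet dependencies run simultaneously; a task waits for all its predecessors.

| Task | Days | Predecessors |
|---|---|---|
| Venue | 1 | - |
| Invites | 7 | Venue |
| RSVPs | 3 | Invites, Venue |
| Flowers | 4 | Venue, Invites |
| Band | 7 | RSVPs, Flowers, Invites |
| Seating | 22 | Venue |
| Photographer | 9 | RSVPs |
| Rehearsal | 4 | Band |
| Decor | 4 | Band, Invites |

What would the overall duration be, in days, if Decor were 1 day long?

Critical path before the change: Venue→Invites→Flowers→Band→Decor = 1+7+4+7+4 = 23 giving 23 days.
Decor is on the critical path; changing it to 1 makes that path 20 days.
New critical path: Venue→Invites→Flowers→Band→Rehearsal = 1+7+4+7+4 = 23 ⇒ 23 days.

23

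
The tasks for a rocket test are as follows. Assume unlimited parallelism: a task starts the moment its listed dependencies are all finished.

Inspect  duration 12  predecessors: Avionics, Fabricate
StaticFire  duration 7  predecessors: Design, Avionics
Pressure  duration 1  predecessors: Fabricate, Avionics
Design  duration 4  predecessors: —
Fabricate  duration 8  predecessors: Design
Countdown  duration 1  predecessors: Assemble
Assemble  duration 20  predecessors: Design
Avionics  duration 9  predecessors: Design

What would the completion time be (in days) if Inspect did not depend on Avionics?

25

With the dependency in place, Design→Avionics→Inspect = 4+9+12 = 25 sets the finish at 25 days.
Without Avionics→Inspect, Inspect's earliest start moves from 13 to 12.
The longest chain is now Design→Assemble→Countdown = 4+20+1 = 25, so the project takes 25 days.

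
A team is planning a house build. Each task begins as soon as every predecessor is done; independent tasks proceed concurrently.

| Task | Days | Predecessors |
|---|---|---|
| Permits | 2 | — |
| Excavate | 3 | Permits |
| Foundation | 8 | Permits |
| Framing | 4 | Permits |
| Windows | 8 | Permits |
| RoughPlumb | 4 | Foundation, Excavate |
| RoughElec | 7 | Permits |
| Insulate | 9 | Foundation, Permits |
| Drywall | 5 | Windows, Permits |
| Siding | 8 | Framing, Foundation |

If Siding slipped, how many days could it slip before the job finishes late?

1

The longest chain is Permits→Foundation→Insulate = 2+8+9 = 19; overall finish 19 days.
Siding finishes as early as 18 and must finish by 19.
Slack of Siding = 11 − 10 = 1 day.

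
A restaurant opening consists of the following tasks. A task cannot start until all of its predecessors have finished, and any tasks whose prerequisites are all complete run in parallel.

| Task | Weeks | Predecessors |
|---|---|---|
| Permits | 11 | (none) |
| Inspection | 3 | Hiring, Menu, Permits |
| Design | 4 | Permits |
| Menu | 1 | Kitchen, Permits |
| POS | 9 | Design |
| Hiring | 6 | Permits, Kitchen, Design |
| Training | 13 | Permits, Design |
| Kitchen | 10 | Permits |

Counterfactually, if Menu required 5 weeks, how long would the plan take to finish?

30

Baseline: Permits→Kitchen→Hiring→Inspection = 11+10+6+3 = 30 → 30 weeks.
Menu is off the critical path — its longest chain is 25 weeks, giving 5 of slack.
No other chain overtakes it, so the finish is 30 weeks.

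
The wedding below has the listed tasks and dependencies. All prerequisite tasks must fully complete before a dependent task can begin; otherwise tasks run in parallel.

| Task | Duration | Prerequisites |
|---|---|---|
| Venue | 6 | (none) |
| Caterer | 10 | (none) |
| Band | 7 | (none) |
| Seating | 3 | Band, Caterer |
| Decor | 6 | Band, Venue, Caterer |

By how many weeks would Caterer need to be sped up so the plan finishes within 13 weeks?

Current finish: 16 weeks; target: 13.
Caterer is on every critical path, so each week cut from Caterer cuts the finish by one (this holds down to a finish of 13).
Need 16 − 13 = 3 weeks off Caterer → Caterer becomes 7 weeks, finish becomes 13.

3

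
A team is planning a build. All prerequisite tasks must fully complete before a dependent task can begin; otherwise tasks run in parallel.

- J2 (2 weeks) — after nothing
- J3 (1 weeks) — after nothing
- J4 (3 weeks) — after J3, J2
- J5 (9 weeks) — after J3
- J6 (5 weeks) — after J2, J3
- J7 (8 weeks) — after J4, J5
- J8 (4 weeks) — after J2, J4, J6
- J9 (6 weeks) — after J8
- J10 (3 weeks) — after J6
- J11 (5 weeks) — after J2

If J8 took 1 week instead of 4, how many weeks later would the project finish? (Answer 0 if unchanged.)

0

Critical path before the change: J3→J5→J7 = 1+9+8 = 18 giving 18 weeks.
J8 has 1 week of float (longest path through it is 17).
The critical path is still J3→J5→J7; finish is now 18 weeks.
Change in finish: 18 − 18 = +0 weeks.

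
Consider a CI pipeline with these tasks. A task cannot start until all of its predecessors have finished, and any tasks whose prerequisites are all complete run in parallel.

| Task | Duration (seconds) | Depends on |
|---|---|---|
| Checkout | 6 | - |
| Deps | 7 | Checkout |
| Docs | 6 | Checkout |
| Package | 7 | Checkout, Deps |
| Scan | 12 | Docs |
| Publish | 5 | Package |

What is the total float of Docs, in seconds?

1

Checkout→Deps→Package→Publish = 6+7+7+5 = 25 sets the makespan at 25 seconds.
Docs finishes as early as 12 and must finish by 13.
Float = 25 − 24 = 1.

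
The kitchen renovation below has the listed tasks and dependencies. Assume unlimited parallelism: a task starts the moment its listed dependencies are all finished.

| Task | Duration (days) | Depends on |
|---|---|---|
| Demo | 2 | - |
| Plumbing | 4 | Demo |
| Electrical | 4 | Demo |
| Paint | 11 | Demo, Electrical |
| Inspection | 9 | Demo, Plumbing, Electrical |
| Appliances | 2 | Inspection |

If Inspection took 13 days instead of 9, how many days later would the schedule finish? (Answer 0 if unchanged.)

As given, the longest chain is Demo→Plumbing→Inspection→Appliances = 2+4+9+2 = 17, so the finish is 17 days.
Inspection is on the critical path; changing it to 13 makes that path 21 days.
No other chain overtakes it, so the finish is 21 days.
Change in finish: 21 − 17 = +4 days.

4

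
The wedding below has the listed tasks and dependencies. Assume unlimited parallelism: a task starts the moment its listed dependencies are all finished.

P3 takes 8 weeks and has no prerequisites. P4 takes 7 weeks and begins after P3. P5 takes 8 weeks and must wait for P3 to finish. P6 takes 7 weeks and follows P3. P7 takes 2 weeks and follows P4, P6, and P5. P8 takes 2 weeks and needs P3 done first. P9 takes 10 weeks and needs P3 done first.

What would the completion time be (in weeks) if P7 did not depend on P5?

18

Before: longest chain P3→P5→P7 = 8+8+2 = 18, finish 18.
Without P5→P7, P7's earliest start moves from 16 to 15.
The longest chain is now P3→P9 = 8+10 = 18, so the schedule takes 18 weeks.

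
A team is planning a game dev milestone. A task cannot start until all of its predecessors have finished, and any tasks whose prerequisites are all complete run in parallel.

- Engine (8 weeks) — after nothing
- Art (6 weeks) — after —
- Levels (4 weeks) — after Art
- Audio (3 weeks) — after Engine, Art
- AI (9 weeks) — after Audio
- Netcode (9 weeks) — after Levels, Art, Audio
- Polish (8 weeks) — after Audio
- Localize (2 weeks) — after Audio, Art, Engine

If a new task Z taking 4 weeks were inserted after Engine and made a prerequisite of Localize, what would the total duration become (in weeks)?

20

Originally the job takes 20 weeks.
With Z inserted, Localize now waits for max(Audio, Art, Engine, Z).
New critical path: Engine→Audio→AI = 8+3+9 = 20 ⇒ 20 weeks.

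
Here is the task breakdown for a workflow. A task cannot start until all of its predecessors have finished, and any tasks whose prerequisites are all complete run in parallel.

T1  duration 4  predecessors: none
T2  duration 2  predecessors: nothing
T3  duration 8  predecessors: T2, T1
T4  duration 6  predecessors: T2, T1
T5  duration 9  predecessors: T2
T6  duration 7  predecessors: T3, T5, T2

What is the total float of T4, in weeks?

9

T1→T3→T6 = 4+8+7 = 19 sets the makespan at 19 weeks.
Longest path through T4: 10 weeks (earliest finish 10, latest finish 19).
Slack of T4 = 13 − 4 = 9 weeks.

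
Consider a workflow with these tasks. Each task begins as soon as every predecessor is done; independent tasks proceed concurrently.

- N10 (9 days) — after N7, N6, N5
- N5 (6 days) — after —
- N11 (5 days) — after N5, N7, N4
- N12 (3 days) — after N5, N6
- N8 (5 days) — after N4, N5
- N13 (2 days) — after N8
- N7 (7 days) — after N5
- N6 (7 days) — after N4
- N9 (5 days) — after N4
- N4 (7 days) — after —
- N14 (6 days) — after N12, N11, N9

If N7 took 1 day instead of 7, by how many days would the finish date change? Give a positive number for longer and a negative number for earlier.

Actual critical path: N5→N7→N11→N14 = 6+7+5+6 = 24 ⇒ 24 days.
N7 lies on that path, so at 1 day the path becomes 18 days.
New critical path: N4→N6→N10 = 7+7+9 = 23 ⇒ 23 days.
Change in finish: 23 − 24 = -1 days.

-1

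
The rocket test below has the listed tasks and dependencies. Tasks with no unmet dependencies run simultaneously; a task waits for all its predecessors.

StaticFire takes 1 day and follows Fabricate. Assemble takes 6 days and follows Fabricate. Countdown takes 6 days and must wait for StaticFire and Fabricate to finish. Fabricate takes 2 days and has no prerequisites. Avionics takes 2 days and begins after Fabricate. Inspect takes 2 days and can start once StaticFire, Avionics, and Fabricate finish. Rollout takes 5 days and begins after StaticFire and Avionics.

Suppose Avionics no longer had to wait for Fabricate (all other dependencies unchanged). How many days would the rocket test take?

9

With the dependency in place, Fabricate→Avionics→Rollout = 2+2+5 = 9 sets the finish at 9 days.
Without Fabricate→Avionics, Avionics's earliest start moves from 2 to 0.
The longest chain is now Fabricate→StaticFire→Countdown = 2+1+6 = 9, so the rocket test takes 9 days.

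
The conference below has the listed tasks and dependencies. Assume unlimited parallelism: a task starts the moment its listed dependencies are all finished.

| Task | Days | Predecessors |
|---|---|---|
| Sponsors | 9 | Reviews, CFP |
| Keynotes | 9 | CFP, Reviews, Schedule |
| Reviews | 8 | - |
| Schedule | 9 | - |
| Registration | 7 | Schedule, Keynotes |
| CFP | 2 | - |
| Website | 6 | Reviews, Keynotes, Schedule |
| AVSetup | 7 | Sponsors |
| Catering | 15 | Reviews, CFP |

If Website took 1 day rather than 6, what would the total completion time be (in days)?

25

The binding path is Schedule→Keynotes→Registration = 9+9+7 = 25; finish at 25 days.
The longest path through Website is only 24 days, so Website has float 1.
No other chain overtakes it, so the finish is 25 days.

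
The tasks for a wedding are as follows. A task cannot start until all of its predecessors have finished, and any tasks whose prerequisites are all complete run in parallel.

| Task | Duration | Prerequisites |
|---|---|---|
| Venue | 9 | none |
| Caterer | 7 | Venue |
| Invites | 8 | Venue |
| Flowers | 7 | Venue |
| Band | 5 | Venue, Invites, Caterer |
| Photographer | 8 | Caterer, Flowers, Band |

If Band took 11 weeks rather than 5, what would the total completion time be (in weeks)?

36

Baseline: Venue→Invites→Band→Photographer = 9+8+5+8 = 30 → 30 weeks.
Band is on the critical path; changing it to 11 makes that path 36 weeks.
The critical path is still Venue→Invites→Band→Photographer; finish is now 36 weeks.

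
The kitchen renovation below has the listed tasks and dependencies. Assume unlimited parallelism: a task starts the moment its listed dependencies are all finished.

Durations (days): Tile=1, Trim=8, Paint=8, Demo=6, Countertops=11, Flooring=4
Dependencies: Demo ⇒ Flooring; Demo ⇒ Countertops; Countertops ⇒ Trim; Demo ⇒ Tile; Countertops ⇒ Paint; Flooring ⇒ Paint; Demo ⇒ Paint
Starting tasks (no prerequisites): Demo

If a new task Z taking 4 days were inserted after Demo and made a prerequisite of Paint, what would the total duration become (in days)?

25

Originally the job takes 25 days.
With Z inserted, Paint now waits for max(Countertops, Demo, Flooring, Z).
New critical path: Demo→Countertops→Paint = 6+11+8 = 25 ⇒ 25 days.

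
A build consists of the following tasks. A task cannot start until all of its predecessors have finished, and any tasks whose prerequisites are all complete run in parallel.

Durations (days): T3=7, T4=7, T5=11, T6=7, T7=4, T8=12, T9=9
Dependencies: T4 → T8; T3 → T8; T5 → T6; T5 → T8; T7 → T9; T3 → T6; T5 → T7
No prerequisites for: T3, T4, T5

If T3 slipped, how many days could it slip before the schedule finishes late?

T5→T7→T9 = 11+4+9 = 24 sets the makespan at 24 days.
The longest chain containing T3 totals 19 days.
Float = 24 − 19 = 5.

5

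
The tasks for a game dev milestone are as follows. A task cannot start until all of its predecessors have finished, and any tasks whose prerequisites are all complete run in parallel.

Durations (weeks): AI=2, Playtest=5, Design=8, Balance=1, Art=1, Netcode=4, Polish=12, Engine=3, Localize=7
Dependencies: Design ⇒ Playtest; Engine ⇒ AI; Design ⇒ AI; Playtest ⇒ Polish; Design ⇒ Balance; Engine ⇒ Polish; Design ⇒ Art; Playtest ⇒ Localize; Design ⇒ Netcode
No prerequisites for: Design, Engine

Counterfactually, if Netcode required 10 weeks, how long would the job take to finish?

As given, the longest chain is Design→Playtest→Polish = 8+5+12 = 25, so the finish is 25 weeks.
The longest path through Netcode is only 12 weeks, so Netcode has float 13.
The critical path is still Design→Playtest→Polish; finish is now 25 weeks.

25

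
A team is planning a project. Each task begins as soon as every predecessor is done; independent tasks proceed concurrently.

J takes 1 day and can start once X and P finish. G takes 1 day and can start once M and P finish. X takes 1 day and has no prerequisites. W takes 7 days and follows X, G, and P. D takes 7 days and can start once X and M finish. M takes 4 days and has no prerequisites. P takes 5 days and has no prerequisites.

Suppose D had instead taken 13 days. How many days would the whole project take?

Critical path before the change: P→G→W = 5+1+7 = 13 giving 13 days.
D is off the critical path — its longest chain is 11 days, giving 2 of slack.
The binding chain switches to M→D = 4+13 = 17; finish 17 days.

17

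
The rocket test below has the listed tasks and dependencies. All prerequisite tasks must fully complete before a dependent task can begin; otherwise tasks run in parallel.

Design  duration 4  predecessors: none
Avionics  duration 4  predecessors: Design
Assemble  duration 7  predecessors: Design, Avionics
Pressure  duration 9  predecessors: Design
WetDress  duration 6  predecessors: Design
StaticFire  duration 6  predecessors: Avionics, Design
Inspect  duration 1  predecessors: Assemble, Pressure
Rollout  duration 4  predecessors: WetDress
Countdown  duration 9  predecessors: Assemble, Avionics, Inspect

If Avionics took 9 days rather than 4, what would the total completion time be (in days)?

30

Actual critical path: Design→Avionics→Assemble→Inspect→Countdown = 4+4+7+1+9 = 25 ⇒ 25 days.
Avionics lies on that path, so at 9 days the path becomes 30 days.
That remains the longest chain; total 30 days.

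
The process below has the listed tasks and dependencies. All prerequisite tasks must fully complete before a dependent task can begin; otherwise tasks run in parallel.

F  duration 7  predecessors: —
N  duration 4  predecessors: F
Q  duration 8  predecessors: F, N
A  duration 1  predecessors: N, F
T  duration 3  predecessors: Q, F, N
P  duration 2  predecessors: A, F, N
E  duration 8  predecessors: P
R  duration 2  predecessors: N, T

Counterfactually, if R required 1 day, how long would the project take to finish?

As given, the longest chain is F→N→Q→T→R = 7+4+8+3+2 = 24, so the finish is 24 days.
R lies on that path, so at 1 day the path becomes 23 days.
The critical path is still F→N→Q→T→R; finish is now 23 days.

23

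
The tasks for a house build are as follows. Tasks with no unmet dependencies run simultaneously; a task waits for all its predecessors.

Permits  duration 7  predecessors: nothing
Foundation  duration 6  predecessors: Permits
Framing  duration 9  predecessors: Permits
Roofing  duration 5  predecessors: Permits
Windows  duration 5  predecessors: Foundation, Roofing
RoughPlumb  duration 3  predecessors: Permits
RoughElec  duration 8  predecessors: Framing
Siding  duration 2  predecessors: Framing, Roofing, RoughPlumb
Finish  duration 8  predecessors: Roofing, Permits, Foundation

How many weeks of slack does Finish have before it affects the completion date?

3

The longest chain is Permits→Framing→RoughElec = 7+9+8 = 24; overall finish 24 weeks.
The longest chain containing Finish totals 21 weeks.
Float = 24 − 21 = 3.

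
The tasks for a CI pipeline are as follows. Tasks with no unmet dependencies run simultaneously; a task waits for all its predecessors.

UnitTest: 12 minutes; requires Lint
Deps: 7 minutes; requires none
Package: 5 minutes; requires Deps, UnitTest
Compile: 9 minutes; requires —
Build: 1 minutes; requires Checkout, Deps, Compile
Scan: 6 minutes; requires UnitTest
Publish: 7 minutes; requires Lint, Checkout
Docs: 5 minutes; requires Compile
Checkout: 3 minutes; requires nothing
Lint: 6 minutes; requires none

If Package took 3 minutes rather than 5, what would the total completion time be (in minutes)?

Critical path before the change: Lint→UnitTest→Scan = 6+12+6 = 24 giving 24 minutes.
Package is off the critical path — its longest chain is 23 minutes, giving 1 of slack.
The critical path is still Lint→UnitTest→Scan; finish is now 24 minutes.

24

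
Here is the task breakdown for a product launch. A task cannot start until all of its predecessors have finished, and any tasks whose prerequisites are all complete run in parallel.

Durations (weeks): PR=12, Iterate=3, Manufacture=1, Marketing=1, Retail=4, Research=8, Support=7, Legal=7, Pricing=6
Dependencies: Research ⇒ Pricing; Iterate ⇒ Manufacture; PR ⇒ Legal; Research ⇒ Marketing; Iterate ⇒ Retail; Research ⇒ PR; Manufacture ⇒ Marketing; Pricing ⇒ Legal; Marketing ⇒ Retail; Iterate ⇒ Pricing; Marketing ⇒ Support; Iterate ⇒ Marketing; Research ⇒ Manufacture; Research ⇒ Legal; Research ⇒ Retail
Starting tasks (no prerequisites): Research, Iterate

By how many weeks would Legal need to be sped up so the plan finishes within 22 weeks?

Current finish: 27 weeks; target: 22.
Legal is on every critical path, so each week cut from Legal cuts the finish by one (this holds down to a finish of 21).
Need 27 − 22 = 5 weeks off Legal → Legal becomes 2 weeks, finish becomes 22.

5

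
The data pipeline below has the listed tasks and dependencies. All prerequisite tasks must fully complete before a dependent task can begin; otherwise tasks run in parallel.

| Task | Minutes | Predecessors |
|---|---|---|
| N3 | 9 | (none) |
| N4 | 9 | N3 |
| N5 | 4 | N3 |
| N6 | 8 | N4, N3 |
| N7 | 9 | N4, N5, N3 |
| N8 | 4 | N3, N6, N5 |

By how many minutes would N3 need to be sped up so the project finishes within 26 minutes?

Current finish: 30 minutes; target: 26.
N3 is on every critical path, so each minute cut from N3 cuts the finish by one (this holds down to a finish of 22).
Need 30 − 26 = 4 minutes off N3 → N3 becomes 5 minutes, finish becomes 26.

4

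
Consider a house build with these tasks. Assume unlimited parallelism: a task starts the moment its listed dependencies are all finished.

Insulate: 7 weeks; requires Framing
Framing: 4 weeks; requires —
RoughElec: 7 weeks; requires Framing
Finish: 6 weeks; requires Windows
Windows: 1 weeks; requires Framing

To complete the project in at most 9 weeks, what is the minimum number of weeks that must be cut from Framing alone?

2

Current finish: 11 weeks; target: 9.
Framing is on every critical path, so each week cut from Framing cuts the finish by one (this holds down to a finish of 8).
Need 11 − 9 = 2 weeks off Framing → Framing becomes 2 weeks, finish becomes 9.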